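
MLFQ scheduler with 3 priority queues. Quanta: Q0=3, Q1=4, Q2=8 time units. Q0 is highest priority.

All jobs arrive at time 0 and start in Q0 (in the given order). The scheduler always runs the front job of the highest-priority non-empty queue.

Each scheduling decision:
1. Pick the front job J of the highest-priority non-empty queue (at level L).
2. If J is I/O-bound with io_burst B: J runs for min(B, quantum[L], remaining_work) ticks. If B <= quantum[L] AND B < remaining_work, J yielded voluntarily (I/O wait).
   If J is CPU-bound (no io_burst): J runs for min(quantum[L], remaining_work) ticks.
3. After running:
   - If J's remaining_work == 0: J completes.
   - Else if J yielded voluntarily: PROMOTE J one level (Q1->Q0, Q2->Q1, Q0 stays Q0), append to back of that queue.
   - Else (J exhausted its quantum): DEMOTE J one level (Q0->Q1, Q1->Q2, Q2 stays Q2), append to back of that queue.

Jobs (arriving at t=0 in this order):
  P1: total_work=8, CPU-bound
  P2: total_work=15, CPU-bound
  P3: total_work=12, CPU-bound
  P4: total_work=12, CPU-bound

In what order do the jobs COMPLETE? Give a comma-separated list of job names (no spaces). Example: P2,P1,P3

Answer: P1,P2,P3,P4

Derivation:
t=0-3: P1@Q0 runs 3, rem=5, quantum used, demote→Q1. Q0=[P2,P3,P4] Q1=[P1] Q2=[]
t=3-6: P2@Q0 runs 3, rem=12, quantum used, demote→Q1. Q0=[P3,P4] Q1=[P1,P2] Q2=[]
t=6-9: P3@Q0 runs 3, rem=9, quantum used, demote→Q1. Q0=[P4] Q1=[P1,P2,P3] Q2=[]
t=9-12: P4@Q0 runs 3, rem=9, quantum used, demote→Q1. Q0=[] Q1=[P1,P2,P3,P4] Q2=[]
t=12-16: P1@Q1 runs 4, rem=1, quantum used, demote→Q2. Q0=[] Q1=[P2,P3,P4] Q2=[P1]
t=16-20: P2@Q1 runs 4, rem=8, quantum used, demote→Q2. Q0=[] Q1=[P3,P4] Q2=[P1,P2]
t=20-24: P3@Q1 runs 4, rem=5, quantum used, demote→Q2. Q0=[] Q1=[P4] Q2=[P1,P2,P3]
t=24-28: P4@Q1 runs 4, rem=5, quantum used, demote→Q2. Q0=[] Q1=[] Q2=[P1,P2,P3,P4]
t=28-29: P1@Q2 runs 1, rem=0, completes. Q0=[] Q1=[] Q2=[P2,P3,P4]
t=29-37: P2@Q2 runs 8, rem=0, completes. Q0=[] Q1=[] Q2=[P3,P4]
t=37-42: P3@Q2 runs 5, rem=0, completes. Q0=[] Q1=[] Q2=[P4]
t=42-47: P4@Q2 runs 5, rem=0, completes. Q0=[] Q1=[] Q2=[]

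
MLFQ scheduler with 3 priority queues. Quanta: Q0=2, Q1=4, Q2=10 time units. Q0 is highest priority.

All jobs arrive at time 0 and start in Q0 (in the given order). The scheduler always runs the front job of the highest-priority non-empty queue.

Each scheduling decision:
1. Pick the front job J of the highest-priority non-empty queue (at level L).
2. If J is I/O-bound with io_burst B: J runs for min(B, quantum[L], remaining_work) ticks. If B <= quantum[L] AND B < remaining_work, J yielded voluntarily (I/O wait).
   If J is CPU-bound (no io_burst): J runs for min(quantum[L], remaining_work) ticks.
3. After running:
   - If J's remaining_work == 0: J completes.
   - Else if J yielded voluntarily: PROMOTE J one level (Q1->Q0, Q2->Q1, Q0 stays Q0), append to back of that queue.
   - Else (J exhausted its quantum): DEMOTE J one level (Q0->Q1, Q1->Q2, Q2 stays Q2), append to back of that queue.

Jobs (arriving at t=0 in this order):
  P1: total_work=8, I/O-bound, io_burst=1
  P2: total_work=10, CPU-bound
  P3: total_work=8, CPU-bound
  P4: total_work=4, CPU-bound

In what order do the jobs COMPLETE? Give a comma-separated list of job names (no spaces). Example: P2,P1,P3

t=0-1: P1@Q0 runs 1, rem=7, I/O yield, promote→Q0. Q0=[P2,P3,P4,P1] Q1=[] Q2=[]
t=1-3: P2@Q0 runs 2, rem=8, quantum used, demote→Q1. Q0=[P3,P4,P1] Q1=[P2] Q2=[]
t=3-5: P3@Q0 runs 2, rem=6, quantum used, demote→Q1. Q0=[P4,P1] Q1=[P2,P3] Q2=[]
t=5-7: P4@Q0 runs 2, rem=2, quantum used, demote→Q1. Q0=[P1] Q1=[P2,P3,P4] Q2=[]
t=7-8: P1@Q0 runs 1, rem=6, I/O yield, promote→Q0. Q0=[P1] Q1=[P2,P3,P4] Q2=[]
t=8-9: P1@Q0 runs 1, rem=5, I/O yield, promote→Q0. Q0=[P1] Q1=[P2,P3,P4] Q2=[]
t=9-10: P1@Q0 runs 1, rem=4, I/O yield, promote→Q0. Q0=[P1] Q1=[P2,P3,P4] Q2=[]
t=10-11: P1@Q0 runs 1, rem=3, I/O yield, promote→Q0. Q0=[P1] Q1=[P2,P3,P4] Q2=[]
t=11-12: P1@Q0 runs 1, rem=2, I/O yield, promote→Q0. Q0=[P1] Q1=[P2,P3,P4] Q2=[]
t=12-13: P1@Q0 runs 1, rem=1, I/O yield, promote→Q0. Q0=[P1] Q1=[P2,P3,P4] Q2=[]
t=13-14: P1@Q0 runs 1, rem=0, completes. Q0=[] Q1=[P2,P3,P4] Q2=[]
t=14-18: P2@Q1 runs 4, rem=4, quantum used, demote→Q2. Q0=[] Q1=[P3,P4] Q2=[P2]
t=18-22: P3@Q1 runs 4, rem=2, quantum used, demote→Q2. Q0=[] Q1=[P4] Q2=[P2,P3]
t=22-24: P4@Q1 runs 2, rem=0, completes. Q0=[] Q1=[] Q2=[P2,P3]
t=24-28: P2@Q2 runs 4, rem=0, completes. Q0=[] Q1=[] Q2=[P3]
t=28-30: P3@Q2 runs 2, rem=0, completes. Q0=[] Q1=[] Q2=[]

Answer: P1,P4,P2,P3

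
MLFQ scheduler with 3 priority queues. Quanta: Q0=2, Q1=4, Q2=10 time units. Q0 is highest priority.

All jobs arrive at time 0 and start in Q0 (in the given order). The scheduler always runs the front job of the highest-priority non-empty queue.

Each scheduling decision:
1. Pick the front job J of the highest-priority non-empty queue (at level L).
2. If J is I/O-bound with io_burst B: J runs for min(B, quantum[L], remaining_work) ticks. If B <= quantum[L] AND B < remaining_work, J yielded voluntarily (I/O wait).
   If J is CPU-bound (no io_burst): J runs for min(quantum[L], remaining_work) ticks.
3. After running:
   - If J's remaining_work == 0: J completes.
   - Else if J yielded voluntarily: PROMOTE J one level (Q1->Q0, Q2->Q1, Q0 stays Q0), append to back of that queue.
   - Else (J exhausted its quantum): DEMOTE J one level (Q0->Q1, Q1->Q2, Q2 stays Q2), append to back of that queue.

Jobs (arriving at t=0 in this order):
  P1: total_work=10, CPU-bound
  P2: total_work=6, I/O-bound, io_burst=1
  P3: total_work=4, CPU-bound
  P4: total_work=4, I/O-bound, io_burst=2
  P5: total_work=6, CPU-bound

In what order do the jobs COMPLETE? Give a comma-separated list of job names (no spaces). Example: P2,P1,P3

t=0-2: P1@Q0 runs 2, rem=8, quantum used, demote→Q1. Q0=[P2,P3,P4,P5] Q1=[P1] Q2=[]
t=2-3: P2@Q0 runs 1, rem=5, I/O yield, promote→Q0. Q0=[P3,P4,P5,P2] Q1=[P1] Q2=[]
t=3-5: P3@Q0 runs 2, rem=2, quantum used, demote→Q1. Q0=[P4,P5,P2] Q1=[P1,P3] Q2=[]
t=5-7: P4@Q0 runs 2, rem=2, I/O yield, promote→Q0. Q0=[P5,P2,P4] Q1=[P1,P3] Q2=[]
t=7-9: P5@Q0 runs 2, rem=4, quantum used, demote→Q1. Q0=[P2,P4] Q1=[P1,P3,P5] Q2=[]
t=9-10: P2@Q0 runs 1, rem=4, I/O yield, promote→Q0. Q0=[P4,P2] Q1=[P1,P3,P5] Q2=[]
t=10-12: P4@Q0 runs 2, rem=0, completes. Q0=[P2] Q1=[P1,P3,P5] Q2=[]
t=12-13: P2@Q0 runs 1, rem=3, I/O yield, promote→Q0. Q0=[P2] Q1=[P1,P3,P5] Q2=[]
t=13-14: P2@Q0 runs 1, rem=2, I/O yield, promote→Q0. Q0=[P2] Q1=[P1,P3,P5] Q2=[]
t=14-15: P2@Q0 runs 1, rem=1, I/O yield, promote→Q0. Q0=[P2] Q1=[P1,P3,P5] Q2=[]
t=15-16: P2@Q0 runs 1, rem=0, completes. Q0=[] Q1=[P1,P3,P5] Q2=[]
t=16-20: P1@Q1 runs 4, rem=4, quantum used, demote→Q2. Q0=[] Q1=[P3,P5] Q2=[P1]
t=20-22: P3@Q1 runs 2, rem=0, completes. Q0=[] Q1=[P5] Q2=[P1]
t=22-26: P5@Q1 runs 4, rem=0, completes. Q0=[] Q1=[] Q2=[P1]
t=26-30: P1@Q2 runs 4, rem=0, completes. Q0=[] Q1=[] Q2=[]

Answer: P4,P2,P3,P5,P1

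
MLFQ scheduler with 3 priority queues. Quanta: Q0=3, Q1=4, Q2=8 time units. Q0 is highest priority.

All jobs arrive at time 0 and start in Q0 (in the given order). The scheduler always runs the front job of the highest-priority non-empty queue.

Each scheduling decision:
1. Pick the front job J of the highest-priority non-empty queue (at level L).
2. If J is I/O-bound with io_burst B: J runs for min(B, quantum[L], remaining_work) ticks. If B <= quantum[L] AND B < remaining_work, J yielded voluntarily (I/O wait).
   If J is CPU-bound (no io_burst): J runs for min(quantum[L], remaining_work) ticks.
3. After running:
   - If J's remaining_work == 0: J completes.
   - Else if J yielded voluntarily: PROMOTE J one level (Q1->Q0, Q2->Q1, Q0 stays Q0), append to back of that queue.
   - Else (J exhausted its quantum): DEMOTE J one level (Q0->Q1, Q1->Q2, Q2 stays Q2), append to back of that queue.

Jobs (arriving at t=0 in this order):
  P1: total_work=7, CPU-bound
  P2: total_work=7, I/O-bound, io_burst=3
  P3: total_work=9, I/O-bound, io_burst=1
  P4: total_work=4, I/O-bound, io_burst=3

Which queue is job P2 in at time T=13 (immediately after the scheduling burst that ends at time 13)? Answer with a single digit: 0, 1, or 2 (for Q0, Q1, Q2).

t=0-3: P1@Q0 runs 3, rem=4, quantum used, demote→Q1. Q0=[P2,P3,P4] Q1=[P1] Q2=[]
t=3-6: P2@Q0 runs 3, rem=4, I/O yield, promote→Q0. Q0=[P3,P4,P2] Q1=[P1] Q2=[]
t=6-7: P3@Q0 runs 1, rem=8, I/O yield, promote→Q0. Q0=[P4,P2,P3] Q1=[P1] Q2=[]
t=7-10: P4@Q0 runs 3, rem=1, I/O yield, promote→Q0. Q0=[P2,P3,P4] Q1=[P1] Q2=[]
t=10-13: P2@Q0 runs 3, rem=1, I/O yield, promote→Q0. Q0=[P3,P4,P2] Q1=[P1] Q2=[]
t=13-14: P3@Q0 runs 1, rem=7, I/O yield, promote→Q0. Q0=[P4,P2,P3] Q1=[P1] Q2=[]
t=14-15: P4@Q0 runs 1, rem=0, completes. Q0=[P2,P3] Q1=[P1] Q2=[]
t=15-16: P2@Q0 runs 1, rem=0, completes. Q0=[P3] Q1=[P1] Q2=[]
t=16-17: P3@Q0 runs 1, rem=6, I/O yield, promote→Q0. Q0=[P3] Q1=[P1] Q2=[]
t=17-18: P3@Q0 runs 1, rem=5, I/O yield, promote→Q0. Q0=[P3] Q1=[P1] Q2=[]
t=18-19: P3@Q0 runs 1, rem=4, I/O yield, promote→Q0. Q0=[P3] Q1=[P1] Q2=[]
t=19-20: P3@Q0 runs 1, rem=3, I/O yield, promote→Q0. Q0=[P3] Q1=[P1] Q2=[]
t=20-21: P3@Q0 runs 1, rem=2, I/O yield, promote→Q0. Q0=[P3] Q1=[P1] Q2=[]
t=21-22: P3@Q0 runs 1, rem=1, I/O yield, promote→Q0. Q0=[P3] Q1=[P1] Q2=[]
t=22-23: P3@Q0 runs 1, rem=0, completes. Q0=[] Q1=[P1] Q2=[]
t=23-27: P1@Q1 runs 4, rem=0, completes. Q0=[] Q1=[] Q2=[]

Answer: 0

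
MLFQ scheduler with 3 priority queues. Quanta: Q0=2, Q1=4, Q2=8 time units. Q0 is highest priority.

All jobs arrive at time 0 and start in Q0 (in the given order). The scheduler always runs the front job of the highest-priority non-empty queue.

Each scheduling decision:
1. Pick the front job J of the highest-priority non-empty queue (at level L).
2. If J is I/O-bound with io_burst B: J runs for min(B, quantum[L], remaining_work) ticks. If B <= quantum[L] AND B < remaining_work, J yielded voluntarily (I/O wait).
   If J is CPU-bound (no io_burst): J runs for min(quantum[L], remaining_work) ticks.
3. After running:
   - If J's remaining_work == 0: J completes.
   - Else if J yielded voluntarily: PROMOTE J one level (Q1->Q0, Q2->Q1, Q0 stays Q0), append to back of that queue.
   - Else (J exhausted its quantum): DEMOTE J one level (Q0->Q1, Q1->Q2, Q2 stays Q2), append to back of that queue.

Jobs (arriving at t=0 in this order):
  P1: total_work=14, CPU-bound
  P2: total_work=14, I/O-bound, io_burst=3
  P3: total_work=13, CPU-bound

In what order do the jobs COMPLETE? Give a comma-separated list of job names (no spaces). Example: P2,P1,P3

t=0-2: P1@Q0 runs 2, rem=12, quantum used, demote→Q1. Q0=[P2,P3] Q1=[P1] Q2=[]
t=2-4: P2@Q0 runs 2, rem=12, quantum used, demote→Q1. Q0=[P3] Q1=[P1,P2] Q2=[]
t=4-6: P3@Q0 runs 2, rem=11, quantum used, demote→Q1. Q0=[] Q1=[P1,P2,P3] Q2=[]
t=6-10: P1@Q1 runs 4, rem=8, quantum used, demote→Q2. Q0=[] Q1=[P2,P3] Q2=[P1]
t=10-13: P2@Q1 runs 3, rem=9, I/O yield, promote→Q0. Q0=[P2] Q1=[P3] Q2=[P1]
t=13-15: P2@Q0 runs 2, rem=7, quantum used, demote→Q1. Q0=[] Q1=[P3,P2] Q2=[P1]
t=15-19: P3@Q1 runs 4, rem=7, quantum used, demote→Q2. Q0=[] Q1=[P2] Q2=[P1,P3]
t=19-22: P2@Q1 runs 3, rem=4, I/O yield, promote→Q0. Q0=[P2] Q1=[] Q2=[P1,P3]
t=22-24: P2@Q0 runs 2, rem=2, quantum used, demote→Q1. Q0=[] Q1=[P2] Q2=[P1,P3]
t=24-26: P2@Q1 runs 2, rem=0, completes. Q0=[] Q1=[] Q2=[P1,P3]
t=26-34: P1@Q2 runs 8, rem=0, completes. Q0=[] Q1=[] Q2=[P3]
t=34-41: P3@Q2 runs 7, rem=0, completes. Q0=[] Q1=[] Q2=[]

Answer: P2,P1,P3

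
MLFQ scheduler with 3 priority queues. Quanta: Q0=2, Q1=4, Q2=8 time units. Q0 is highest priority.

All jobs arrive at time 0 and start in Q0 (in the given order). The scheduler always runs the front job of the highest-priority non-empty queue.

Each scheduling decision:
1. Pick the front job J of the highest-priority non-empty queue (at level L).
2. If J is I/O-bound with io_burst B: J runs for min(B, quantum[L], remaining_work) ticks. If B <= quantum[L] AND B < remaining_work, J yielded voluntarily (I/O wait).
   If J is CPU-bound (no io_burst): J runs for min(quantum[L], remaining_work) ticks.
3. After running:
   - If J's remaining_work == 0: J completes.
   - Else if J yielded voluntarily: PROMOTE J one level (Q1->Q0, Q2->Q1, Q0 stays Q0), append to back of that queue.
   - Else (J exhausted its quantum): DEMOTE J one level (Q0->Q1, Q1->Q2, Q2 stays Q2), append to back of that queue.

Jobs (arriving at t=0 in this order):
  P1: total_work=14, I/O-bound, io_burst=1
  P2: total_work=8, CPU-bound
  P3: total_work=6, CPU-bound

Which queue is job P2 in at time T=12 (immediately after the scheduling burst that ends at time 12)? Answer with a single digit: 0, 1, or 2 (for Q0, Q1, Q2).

t=0-1: P1@Q0 runs 1, rem=13, I/O yield, promote→Q0. Q0=[P2,P3,P1] Q1=[] Q2=[]
t=1-3: P2@Q0 runs 2, rem=6, quantum used, demote→Q1. Q0=[P3,P1] Q1=[P2] Q2=[]
t=3-5: P3@Q0 runs 2, rem=4, quantum used, demote→Q1. Q0=[P1] Q1=[P2,P3] Q2=[]
t=5-6: P1@Q0 runs 1, rem=12, I/O yield, promote→Q0. Q0=[P1] Q1=[P2,P3] Q2=[]
t=6-7: P1@Q0 runs 1, rem=11, I/O yield, promote→Q0. Q0=[P1] Q1=[P2,P3] Q2=[]
t=7-8: P1@Q0 runs 1, rem=10, I/O yield, promote→Q0. Q0=[P1] Q1=[P2,P3] Q2=[]
t=8-9: P1@Q0 runs 1, rem=9, I/O yield, promote→Q0. Q0=[P1] Q1=[P2,P3] Q2=[]
t=9-10: P1@Q0 runs 1, rem=8, I/O yield, promote→Q0. Q0=[P1] Q1=[P2,P3] Q2=[]
t=10-11: P1@Q0 runs 1, rem=7, I/O yield, promote→Q0. Q0=[P1] Q1=[P2,P3] Q2=[]
t=11-12: P1@Q0 runs 1, rem=6, I/O yield, promote→Q0. Q0=[P1] Q1=[P2,P3] Q2=[]
t=12-13: P1@Q0 runs 1, rem=5, I/O yield, promote→Q0. Q0=[P1] Q1=[P2,P3] Q2=[]
t=13-14: P1@Q0 runs 1, rem=4, I/O yield, promote→Q0. Q0=[P1] Q1=[P2,P3] Q2=[]
t=14-15: P1@Q0 runs 1, rem=3, I/O yield, promote→Q0. Q0=[P1] Q1=[P2,P3] Q2=[]
t=15-16: P1@Q0 runs 1, rem=2, I/O yield, promote→Q0. Q0=[P1] Q1=[P2,P3] Q2=[]
t=16-17: P1@Q0 runs 1, rem=1, I/O yield, promote→Q0. Q0=[P1] Q1=[P2,P3] Q2=[]
t=17-18: P1@Q0 runs 1, rem=0, completes. Q0=[] Q1=[P2,P3] Q2=[]
t=18-22: P2@Q1 runs 4, rem=2, quantum used, demote→Q2. Q0=[] Q1=[P3] Q2=[P2]
t=22-26: P3@Q1 runs 4, rem=0, completes. Q0=[] Q1=[] Q2=[P2]
t=26-28: P2@Q2 runs 2, rem=0, completes. Q0=[] Q1=[] Q2=[]

Answer: 1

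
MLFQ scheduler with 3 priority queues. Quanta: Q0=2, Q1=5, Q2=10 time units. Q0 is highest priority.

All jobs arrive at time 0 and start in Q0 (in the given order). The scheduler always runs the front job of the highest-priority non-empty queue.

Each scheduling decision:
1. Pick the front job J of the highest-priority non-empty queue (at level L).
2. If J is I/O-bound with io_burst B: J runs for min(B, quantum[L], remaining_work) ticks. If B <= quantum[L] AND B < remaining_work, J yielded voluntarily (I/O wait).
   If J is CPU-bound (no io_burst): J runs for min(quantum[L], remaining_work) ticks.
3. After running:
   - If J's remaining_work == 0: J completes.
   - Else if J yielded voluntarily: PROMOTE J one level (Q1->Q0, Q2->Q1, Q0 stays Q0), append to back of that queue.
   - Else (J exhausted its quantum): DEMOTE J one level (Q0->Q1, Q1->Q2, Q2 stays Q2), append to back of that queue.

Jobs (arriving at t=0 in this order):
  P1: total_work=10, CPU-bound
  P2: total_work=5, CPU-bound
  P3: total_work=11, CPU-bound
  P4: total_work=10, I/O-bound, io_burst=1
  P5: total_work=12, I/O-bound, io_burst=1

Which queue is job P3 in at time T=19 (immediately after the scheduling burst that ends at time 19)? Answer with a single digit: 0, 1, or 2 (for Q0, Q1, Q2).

Answer: 1

Derivation:
t=0-2: P1@Q0 runs 2, rem=8, quantum used, demote→Q1. Q0=[P2,P3,P4,P5] Q1=[P1] Q2=[]
t=2-4: P2@Q0 runs 2, rem=3, quantum used, demote→Q1. Q0=[P3,P4,P5] Q1=[P1,P2] Q2=[]
t=4-6: P3@Q0 runs 2, rem=9, quantum used, demote→Q1. Q0=[P4,P5] Q1=[P1,P2,P3] Q2=[]
t=6-7: P4@Q0 runs 1, rem=9, I/O yield, promote→Q0. Q0=[P5,P4] Q1=[P1,P2,P3] Q2=[]
t=7-8: P5@Q0 runs 1, rem=11, I/O yield, promote→Q0. Q0=[P4,P5] Q1=[P1,P2,P3] Q2=[]
t=8-9: P4@Q0 runs 1, rem=8, I/O yield, promote→Q0. Q0=[P5,P4] Q1=[P1,P2,P3] Q2=[]
t=9-10: P5@Q0 runs 1, rem=10, I/O yield, promote→Q0. Q0=[P4,P5] Q1=[P1,P2,P3] Q2=[]
t=10-11: P4@Q0 runs 1, rem=7, I/O yield, promote→Q0. Q0=[P5,P4] Q1=[P1,P2,P3] Q2=[]
t=11-12: P5@Q0 runs 1, rem=9, I/O yield, promote→Q0. Q0=[P4,P5] Q1=[P1,P2,P3] Q2=[]
t=12-13: P4@Q0 runs 1, rem=6, I/O yield, promote→Q0. Q0=[P5,P4] Q1=[P1,P2,P3] Q2=[]
t=13-14: P5@Q0 runs 1, rem=8, I/O yield, promote→Q0. Q0=[P4,P5] Q1=[P1,P2,P3] Q2=[]
t=14-15: P4@Q0 runs 1, rem=5, I/O yield, promote→Q0. Q0=[P5,P4] Q1=[P1,P2,P3] Q2=[]
t=15-16: P5@Q0 runs 1, rem=7, I/O yield, promote→Q0. Q0=[P4,P5] Q1=[P1,P2,P3] Q2=[]
t=16-17: P4@Q0 runs 1, rem=4, I/O yield, promote→Q0. Q0=[P5,P4] Q1=[P1,P2,P3] Q2=[]
t=17-18: P5@Q0 runs 1, rem=6, I/O yield, promote→Q0. Q0=[P4,P5] Q1=[P1,P2,P3] Q2=[]
t=18-19: P4@Q0 runs 1, rem=3, I/O yield, promote→Q0. Q0=[P5,P4] Q1=[P1,P2,P3] Q2=[]
t=19-20: P5@Q0 runs 1, rem=5, I/O yield, promote→Q0. Q0=[P4,P5] Q1=[P1,P2,P3] Q2=[]
t=20-21: P4@Q0 runs 1, rem=2, I/O yield, promote→Q0. Q0=[P5,P4] Q1=[P1,P2,P3] Q2=[]
t=21-22: P5@Q0 runs 1, rem=4, I/O yield, promote→Q0. Q0=[P4,P5] Q1=[P1,P2,P3] Q2=[]
t=22-23: P4@Q0 runs 1, rem=1, I/O yield, promote→Q0. Q0=[P5,P4] Q1=[P1,P2,P3] Q2=[]
t=23-24: P5@Q0 runs 1, rem=3, I/O yield, promote→Q0. Q0=[P4,P5] Q1=[P1,P2,P3] Q2=[]
t=24-25: P4@Q0 runs 1, rem=0, completes. Q0=[P5] Q1=[P1,P2,P3] Q2=[]
t=25-26: P5@Q0 runs 1, rem=2, I/O yield, promote→Q0. Q0=[P5] Q1=[P1,P2,P3] Q2=[]
t=26-27: P5@Q0 runs 1, rem=1, I/O yield, promote→Q0. Q0=[P5] Q1=[P1,P2,P3] Q2=[]
t=27-28: P5@Q0 runs 1, rem=0, completes. Q0=[] Q1=[P1,P2,P3] Q2=[]
t=28-33: P1@Q1 runs 5, rem=3, quantum used, demote→Q2. Q0=[] Q1=[P2,P3] Q2=[P1]
t=33-36: P2@Q1 runs 3, rem=0, completes. Q0=[] Q1=[P3] Q2=[P1]
t=36-41: P3@Q1 runs 5, rem=4, quantum used, demote→Q2. Q0=[] Q1=[] Q2=[P1,P3]
t=41-44: P1@Q2 runs 3, rem=0, completes. Q0=[] Q1=[] Q2=[P3]
t=44-48: P3@Q2 runs 4, rem=0, completes. Q0=[] Q1=[] Q2=[]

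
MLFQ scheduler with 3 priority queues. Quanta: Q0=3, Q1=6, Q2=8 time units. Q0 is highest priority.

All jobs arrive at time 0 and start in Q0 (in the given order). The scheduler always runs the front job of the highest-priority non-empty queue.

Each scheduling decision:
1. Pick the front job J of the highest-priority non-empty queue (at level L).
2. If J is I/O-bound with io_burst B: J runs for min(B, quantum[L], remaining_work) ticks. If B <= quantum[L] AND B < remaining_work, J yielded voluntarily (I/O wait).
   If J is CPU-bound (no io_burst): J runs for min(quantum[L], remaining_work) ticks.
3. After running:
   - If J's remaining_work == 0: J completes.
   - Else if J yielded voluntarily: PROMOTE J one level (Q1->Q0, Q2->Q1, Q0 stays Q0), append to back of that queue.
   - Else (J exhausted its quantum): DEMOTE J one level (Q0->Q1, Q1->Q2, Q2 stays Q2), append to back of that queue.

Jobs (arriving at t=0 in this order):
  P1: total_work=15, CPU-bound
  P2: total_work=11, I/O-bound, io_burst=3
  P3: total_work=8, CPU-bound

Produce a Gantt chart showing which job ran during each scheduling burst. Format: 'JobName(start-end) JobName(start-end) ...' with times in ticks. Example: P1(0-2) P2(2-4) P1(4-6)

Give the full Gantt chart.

Answer: P1(0-3) P2(3-6) P3(6-9) P2(9-12) P2(12-15) P2(15-17) P1(17-23) P3(23-28) P1(28-34)

Derivation:
t=0-3: P1@Q0 runs 3, rem=12, quantum used, demote→Q1. Q0=[P2,P3] Q1=[P1] Q2=[]
t=3-6: P2@Q0 runs 3, rem=8, I/O yield, promote→Q0. Q0=[P3,P2] Q1=[P1] Q2=[]
t=6-9: P3@Q0 runs 3, rem=5, quantum used, demote→Q1. Q0=[P2] Q1=[P1,P3] Q2=[]
t=9-12: P2@Q0 runs 3, rem=5, I/O yield, promote→Q0. Q0=[P2] Q1=[P1,P3] Q2=[]
t=12-15: P2@Q0 runs 3, rem=2, I/O yield, promote→Q0. Q0=[P2] Q1=[P1,P3] Q2=[]
t=15-17: P2@Q0 runs 2, rem=0, completes. Q0=[] Q1=[P1,P3] Q2=[]
t=17-23: P1@Q1 runs 6, rem=6, quantum used, demote→Q2. Q0=[] Q1=[P3] Q2=[P1]
t=23-28: P3@Q1 runs 5, rem=0, completes. Q0=[] Q1=[] Q2=[P1]
t=28-34: P1@Q2 runs 6, rem=0, completes. Q0=[] Q1=[] Q2=[]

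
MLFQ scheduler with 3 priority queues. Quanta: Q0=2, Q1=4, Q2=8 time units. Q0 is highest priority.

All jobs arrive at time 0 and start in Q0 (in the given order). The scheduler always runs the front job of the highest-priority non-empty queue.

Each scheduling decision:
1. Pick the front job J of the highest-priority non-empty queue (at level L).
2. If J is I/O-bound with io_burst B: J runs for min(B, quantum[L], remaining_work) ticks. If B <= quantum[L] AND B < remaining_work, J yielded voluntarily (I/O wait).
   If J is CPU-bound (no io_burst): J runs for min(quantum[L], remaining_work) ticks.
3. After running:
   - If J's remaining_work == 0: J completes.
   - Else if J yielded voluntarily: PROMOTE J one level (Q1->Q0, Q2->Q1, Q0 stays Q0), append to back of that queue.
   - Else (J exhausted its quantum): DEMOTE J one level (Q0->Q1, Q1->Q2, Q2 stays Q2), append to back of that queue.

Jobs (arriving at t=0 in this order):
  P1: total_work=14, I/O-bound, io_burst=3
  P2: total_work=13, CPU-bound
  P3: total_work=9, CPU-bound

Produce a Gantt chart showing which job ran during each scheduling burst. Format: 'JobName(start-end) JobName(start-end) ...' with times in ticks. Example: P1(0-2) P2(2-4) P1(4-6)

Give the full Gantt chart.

t=0-2: P1@Q0 runs 2, rem=12, quantum used, demote→Q1. Q0=[P2,P3] Q1=[P1] Q2=[]
t=2-4: P2@Q0 runs 2, rem=11, quantum used, demote→Q1. Q0=[P3] Q1=[P1,P2] Q2=[]
t=4-6: P3@Q0 runs 2, rem=7, quantum used, demote→Q1. Q0=[] Q1=[P1,P2,P3] Q2=[]
t=6-9: P1@Q1 runs 3, rem=9, I/O yield, promote→Q0. Q0=[P1] Q1=[P2,P3] Q2=[]
t=9-11: P1@Q0 runs 2, rem=7, quantum used, demote→Q1. Q0=[] Q1=[P2,P3,P1] Q2=[]
t=11-15: P2@Q1 runs 4, rem=7, quantum used, demote→Q2. Q0=[] Q1=[P3,P1] Q2=[P2]
t=15-19: P3@Q1 runs 4, rem=3, quantum used, demote→Q2. Q0=[] Q1=[P1] Q2=[P2,P3]
t=19-22: P1@Q1 runs 3, rem=4, I/O yield, promote→Q0. Q0=[P1] Q1=[] Q2=[P2,P3]
t=22-24: P1@Q0 runs 2, rem=2, quantum used, demote→Q1. Q0=[] Q1=[P1] Q2=[P2,P3]
t=24-26: P1@Q1 runs 2, rem=0, completes. Q0=[] Q1=[] Q2=[P2,P3]
t=26-33: P2@Q2 runs 7, rem=0, completes. Q0=[] Q1=[] Q2=[P3]
t=33-36: P3@Q2 runs 3, rem=0, completes. Q0=[] Q1=[] Q2=[]

Answer: P1(0-2) P2(2-4) P3(4-6) P1(6-9) P1(9-11) P2(11-15) P3(15-19) P1(19-22) P1(22-24) P1(24-26) P2(26-33) P3(33-36)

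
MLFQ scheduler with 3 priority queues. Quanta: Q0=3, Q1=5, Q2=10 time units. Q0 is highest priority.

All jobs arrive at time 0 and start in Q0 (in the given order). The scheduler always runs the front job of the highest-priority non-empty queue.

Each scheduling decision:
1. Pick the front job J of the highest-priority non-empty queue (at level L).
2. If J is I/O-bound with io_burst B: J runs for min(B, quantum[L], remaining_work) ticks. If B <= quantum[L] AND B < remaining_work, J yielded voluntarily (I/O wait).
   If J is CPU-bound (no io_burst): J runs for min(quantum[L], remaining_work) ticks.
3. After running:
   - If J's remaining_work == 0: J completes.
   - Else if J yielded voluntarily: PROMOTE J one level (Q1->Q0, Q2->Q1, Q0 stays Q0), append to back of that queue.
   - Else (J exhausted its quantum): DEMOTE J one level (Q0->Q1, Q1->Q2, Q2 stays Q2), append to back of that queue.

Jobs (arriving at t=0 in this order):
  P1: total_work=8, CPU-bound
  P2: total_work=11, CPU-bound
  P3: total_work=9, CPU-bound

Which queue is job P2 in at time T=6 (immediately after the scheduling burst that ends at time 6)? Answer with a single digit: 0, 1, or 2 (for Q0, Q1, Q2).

Answer: 1

Derivation:
t=0-3: P1@Q0 runs 3, rem=5, quantum used, demote→Q1. Q0=[P2,P3] Q1=[P1] Q2=[]
t=3-6: P2@Q0 runs 3, rem=8, quantum used, demote→Q1. Q0=[P3] Q1=[P1,P2] Q2=[]
t=6-9: P3@Q0 runs 3, rem=6, quantum used, demote→Q1. Q0=[] Q1=[P1,P2,P3] Q2=[]
t=9-14: P1@Q1 runs 5, rem=0, completes. Q0=[] Q1=[P2,P3] Q2=[]
t=14-19: P2@Q1 runs 5, rem=3, quantum used, demote→Q2. Q0=[] Q1=[P3] Q2=[P2]
t=19-24: P3@Q1 runs 5, rem=1, quantum used, demote→Q2. Q0=[] Q1=[] Q2=[P2,P3]
t=24-27: P2@Q2 runs 3, rem=0, completes. Q0=[] Q1=[] Q2=[P3]
t=27-28: P3@Q2 runs 1, rem=0, completes. Q0=[] Q1=[] Q2=[]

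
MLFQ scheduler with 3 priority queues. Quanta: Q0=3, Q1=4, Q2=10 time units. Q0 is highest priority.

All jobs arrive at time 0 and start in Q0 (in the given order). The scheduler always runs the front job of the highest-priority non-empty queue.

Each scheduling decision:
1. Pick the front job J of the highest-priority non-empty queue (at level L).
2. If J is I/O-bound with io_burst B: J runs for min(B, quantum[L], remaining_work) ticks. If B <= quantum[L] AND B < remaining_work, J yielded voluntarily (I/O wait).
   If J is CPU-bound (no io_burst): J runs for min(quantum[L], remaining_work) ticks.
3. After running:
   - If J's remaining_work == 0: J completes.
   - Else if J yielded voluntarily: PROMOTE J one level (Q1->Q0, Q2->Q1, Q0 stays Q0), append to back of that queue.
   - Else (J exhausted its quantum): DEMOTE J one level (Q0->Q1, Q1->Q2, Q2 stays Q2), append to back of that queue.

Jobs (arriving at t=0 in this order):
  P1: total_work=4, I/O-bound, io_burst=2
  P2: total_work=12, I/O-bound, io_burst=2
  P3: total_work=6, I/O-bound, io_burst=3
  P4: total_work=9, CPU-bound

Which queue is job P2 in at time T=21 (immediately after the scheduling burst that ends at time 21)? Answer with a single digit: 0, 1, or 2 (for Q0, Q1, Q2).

t=0-2: P1@Q0 runs 2, rem=2, I/O yield, promote→Q0. Q0=[P2,P3,P4,P1] Q1=[] Q2=[]
t=2-4: P2@Q0 runs 2, rem=10, I/O yield, promote→Q0. Q0=[P3,P4,P1,P2] Q1=[] Q2=[]
t=4-7: P3@Q0 runs 3, rem=3, I/O yield, promote→Q0. Q0=[P4,P1,P2,P3] Q1=[] Q2=[]
t=7-10: P4@Q0 runs 3, rem=6, quantum used, demote→Q1. Q0=[P1,P2,P3] Q1=[P4] Q2=[]
t=10-12: P1@Q0 runs 2, rem=0, completes. Q0=[P2,P3] Q1=[P4] Q2=[]
t=12-14: P2@Q0 runs 2, rem=8, I/O yield, promote→Q0. Q0=[P3,P2] Q1=[P4] Q2=[]
t=14-17: P3@Q0 runs 3, rem=0, completes. Q0=[P2] Q1=[P4] Q2=[]
t=17-19: P2@Q0 runs 2, rem=6, I/O yield, promote→Q0. Q0=[P2] Q1=[P4] Q2=[]
t=19-21: P2@Q0 runs 2, rem=4, I/O yield, promote→Q0. Q0=[P2] Q1=[P4] Q2=[]
t=21-23: P2@Q0 runs 2, rem=2, I/O yield, promote→Q0. Q0=[P2] Q1=[P4] Q2=[]
t=23-25: P2@Q0 runs 2, rem=0, completes. Q0=[] Q1=[P4] Q2=[]
t=25-29: P4@Q1 runs 4, rem=2, quantum used, demote→Q2. Q0=[] Q1=[] Q2=[P4]
t=29-31: P4@Q2 runs 2, rem=0, completes. Q0=[] Q1=[] Q2=[]

Answer: 0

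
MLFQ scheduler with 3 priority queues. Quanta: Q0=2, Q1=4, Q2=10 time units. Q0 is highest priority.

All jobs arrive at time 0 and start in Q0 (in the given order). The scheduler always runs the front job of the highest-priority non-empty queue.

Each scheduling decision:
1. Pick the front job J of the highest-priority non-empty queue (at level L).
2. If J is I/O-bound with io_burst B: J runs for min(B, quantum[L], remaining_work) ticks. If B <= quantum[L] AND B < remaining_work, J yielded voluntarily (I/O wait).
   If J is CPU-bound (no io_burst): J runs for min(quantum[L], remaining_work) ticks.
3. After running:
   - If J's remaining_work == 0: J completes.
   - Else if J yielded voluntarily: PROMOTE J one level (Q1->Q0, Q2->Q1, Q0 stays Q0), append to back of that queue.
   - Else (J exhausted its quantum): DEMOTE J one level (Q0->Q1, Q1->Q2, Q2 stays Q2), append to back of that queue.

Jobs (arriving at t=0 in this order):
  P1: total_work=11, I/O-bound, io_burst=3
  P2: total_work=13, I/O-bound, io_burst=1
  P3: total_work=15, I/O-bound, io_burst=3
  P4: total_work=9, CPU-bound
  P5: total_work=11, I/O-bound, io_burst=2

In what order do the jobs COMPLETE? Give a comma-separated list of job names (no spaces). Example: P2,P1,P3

t=0-2: P1@Q0 runs 2, rem=9, quantum used, demote→Q1. Q0=[P2,P3,P4,P5] Q1=[P1] Q2=[]
t=2-3: P2@Q0 runs 1, rem=12, I/O yield, promote→Q0. Q0=[P3,P4,P5,P2] Q1=[P1] Q2=[]
t=3-5: P3@Q0 runs 2, rem=13, quantum used, demote→Q1. Q0=[P4,P5,P2] Q1=[P1,P3] Q2=[]
t=5-7: P4@Q0 runs 2, rem=7, quantum used, demote→Q1. Q0=[P5,P2] Q1=[P1,P3,P4] Q2=[]
t=7-9: P5@Q0 runs 2, rem=9, I/O yield, promote→Q0. Q0=[P2,P5] Q1=[P1,P3,P4] Q2=[]
t=9-10: P2@Q0 runs 1, rem=11, I/O yield, promote→Q0. Q0=[P5,P2] Q1=[P1,P3,P4] Q2=[]
t=10-12: P5@Q0 runs 2, rem=7, I/O yield, promote→Q0. Q0=[P2,P5] Q1=[P1,P3,P4] Q2=[]
t=12-13: P2@Q0 runs 1, rem=10, I/O yield, promote→Q0. Q0=[P5,P2] Q1=[P1,P3,P4] Q2=[]
t=13-15: P5@Q0 runs 2, rem=5, I/O yield, promote→Q0. Q0=[P2,P5] Q1=[P1,P3,P4] Q2=[]
t=15-16: P2@Q0 runs 1, rem=9, I/O yield, promote→Q0. Q0=[P5,P2] Q1=[P1,P3,P4] Q2=[]
t=16-18: P5@Q0 runs 2, rem=3, I/O yield, promote→Q0. Q0=[P2,P5] Q1=[P1,P3,P4] Q2=[]
t=18-19: P2@Q0 runs 1, rem=8, I/O yield, promote→Q0. Q0=[P5,P2] Q1=[P1,P3,P4] Q2=[]
t=19-21: P5@Q0 runs 2, rem=1, I/O yield, promote→Q0. Q0=[P2,P5] Q1=[P1,P3,P4] Q2=[]
t=21-22: P2@Q0 runs 1, rem=7, I/O yield, promote→Q0. Q0=[P5,P2] Q1=[P1,P3,P4] Q2=[]
t=22-23: P5@Q0 runs 1, rem=0, completes. Q0=[P2] Q1=[P1,P3,P4] Q2=[]
t=23-24: P2@Q0 runs 1, rem=6, I/O yield, promote→Q0. Q0=[P2] Q1=[P1,P3,P4] Q2=[]
t=24-25: P2@Q0 runs 1, rem=5, I/O yield, promote→Q0. Q0=[P2] Q1=[P1,P3,P4] Q2=[]
t=25-26: P2@Q0 runs 1, rem=4, I/O yield, promote→Q0. Q0=[P2] Q1=[P1,P3,P4] Q2=[]
t=26-27: P2@Q0 runs 1, rem=3, I/O yield, promote→Q0. Q0=[P2] Q1=[P1,P3,P4] Q2=[]
t=27-28: P2@Q0 runs 1, rem=2, I/O yield, promote→Q0. Q0=[P2] Q1=[P1,P3,P4] Q2=[]
t=28-29: P2@Q0 runs 1, rem=1, I/O yield, promote→Q0. Q0=[P2] Q1=[P1,P3,P4] Q2=[]
t=29-30: P2@Q0 runs 1, rem=0, completes. Q0=[] Q1=[P1,P3,P4] Q2=[]
t=30-33: P1@Q1 runs 3, rem=6, I/O yield, promote→Q0. Q0=[P1] Q1=[P3,P4] Q2=[]
t=33-35: P1@Q0 runs 2, rem=4, quantum used, demote→Q1. Q0=[] Q1=[P3,P4,P1] Q2=[]
t=35-38: P3@Q1 runs 3, rem=10, I/O yield, promote→Q0. Q0=[P3] Q1=[P4,P1] Q2=[]
t=38-40: P3@Q0 runs 2, rem=8, quantum used, demote→Q1. Q0=[] Q1=[P4,P1,P3] Q2=[]
t=40-44: P4@Q1 runs 4, rem=3, quantum used, demote→Q2. Q0=[] Q1=[P1,P3] Q2=[P4]
t=44-47: P1@Q1 runs 3, rem=1, I/O yield, promote→Q0. Q0=[P1] Q1=[P3] Q2=[P4]
t=47-48: P1@Q0 runs 1, rem=0, completes. Q0=[] Q1=[P3] Q2=[P4]
t=48-51: P3@Q1 runs 3, rem=5, I/O yield, promote→Q0. Q0=[P3] Q1=[] Q2=[P4]
t=51-53: P3@Q0 runs 2, rem=3, quantum used, demote→Q1. Q0=[] Q1=[P3] Q2=[P4]
t=53-56: P3@Q1 runs 3, rem=0, completes. Q0=[] Q1=[] Q2=[P4]
t=56-59: P4@Q2 runs 3, rem=0, completes. Q0=[] Q1=[] Q2=[]

Answer: P5,P2,P1,P3,P4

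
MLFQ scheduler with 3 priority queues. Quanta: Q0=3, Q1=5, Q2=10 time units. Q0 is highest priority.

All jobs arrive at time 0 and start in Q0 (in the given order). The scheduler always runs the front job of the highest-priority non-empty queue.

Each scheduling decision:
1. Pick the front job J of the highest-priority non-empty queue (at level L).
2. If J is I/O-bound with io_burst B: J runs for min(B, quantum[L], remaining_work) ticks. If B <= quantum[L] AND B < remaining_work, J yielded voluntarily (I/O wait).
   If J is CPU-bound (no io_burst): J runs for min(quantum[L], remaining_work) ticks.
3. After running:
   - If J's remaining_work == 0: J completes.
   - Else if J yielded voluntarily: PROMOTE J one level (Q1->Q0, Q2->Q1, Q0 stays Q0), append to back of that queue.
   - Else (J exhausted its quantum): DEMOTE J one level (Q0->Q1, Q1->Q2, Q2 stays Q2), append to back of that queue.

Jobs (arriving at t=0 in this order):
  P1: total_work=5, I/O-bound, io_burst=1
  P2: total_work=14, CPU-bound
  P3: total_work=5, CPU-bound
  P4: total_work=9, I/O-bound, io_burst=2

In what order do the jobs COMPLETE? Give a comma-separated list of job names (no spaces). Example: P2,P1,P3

t=0-1: P1@Q0 runs 1, rem=4, I/O yield, promote→Q0. Q0=[P2,P3,P4,P1] Q1=[] Q2=[]
t=1-4: P2@Q0 runs 3, rem=11, quantum used, demote→Q1. Q0=[P3,P4,P1] Q1=[P2] Q2=[]
t=4-7: P3@Q0 runs 3, rem=2, quantum used, demote→Q1. Q0=[P4,P1] Q1=[P2,P3] Q2=[]
t=7-9: P4@Q0 runs 2, rem=7, I/O yield, promote→Q0. Q0=[P1,P4] Q1=[P2,P3] Q2=[]
t=9-10: P1@Q0 runs 1, rem=3, I/O yield, promote→Q0. Q0=[P4,P1] Q1=[P2,P3] Q2=[]
t=10-12: P4@Q0 runs 2, rem=5, I/O yield, promote→Q0. Q0=[P1,P4] Q1=[P2,P3] Q2=[]
t=12-13: P1@Q0 runs 1, rem=2, I/O yield, promote→Q0. Q0=[P4,P1] Q1=[P2,P3] Q2=[]
t=13-15: P4@Q0 runs 2, rem=3, I/O yield, promote→Q0. Q0=[P1,P4] Q1=[P2,P3] Q2=[]
t=15-16: P1@Q0 runs 1, rem=1, I/O yield, promote→Q0. Q0=[P4,P1] Q1=[P2,P3] Q2=[]
t=16-18: P4@Q0 runs 2, rem=1, I/O yield, promote→Q0. Q0=[P1,P4] Q1=[P2,P3] Q2=[]
t=18-19: P1@Q0 runs 1, rem=0, completes. Q0=[P4] Q1=[P2,P3] Q2=[]
t=19-20: P4@Q0 runs 1, rem=0, completes. Q0=[] Q1=[P2,P3] Q2=[]
t=20-25: P2@Q1 runs 5, rem=6, quantum used, demote→Q2. Q0=[] Q1=[P3] Q2=[P2]
t=25-27: P3@Q1 runs 2, rem=0, completes. Q0=[] Q1=[] Q2=[P2]
t=27-33: P2@Q2 runs 6, rem=0, completes. Q0=[] Q1=[] Q2=[]

Answer: P1,P4,P3,P2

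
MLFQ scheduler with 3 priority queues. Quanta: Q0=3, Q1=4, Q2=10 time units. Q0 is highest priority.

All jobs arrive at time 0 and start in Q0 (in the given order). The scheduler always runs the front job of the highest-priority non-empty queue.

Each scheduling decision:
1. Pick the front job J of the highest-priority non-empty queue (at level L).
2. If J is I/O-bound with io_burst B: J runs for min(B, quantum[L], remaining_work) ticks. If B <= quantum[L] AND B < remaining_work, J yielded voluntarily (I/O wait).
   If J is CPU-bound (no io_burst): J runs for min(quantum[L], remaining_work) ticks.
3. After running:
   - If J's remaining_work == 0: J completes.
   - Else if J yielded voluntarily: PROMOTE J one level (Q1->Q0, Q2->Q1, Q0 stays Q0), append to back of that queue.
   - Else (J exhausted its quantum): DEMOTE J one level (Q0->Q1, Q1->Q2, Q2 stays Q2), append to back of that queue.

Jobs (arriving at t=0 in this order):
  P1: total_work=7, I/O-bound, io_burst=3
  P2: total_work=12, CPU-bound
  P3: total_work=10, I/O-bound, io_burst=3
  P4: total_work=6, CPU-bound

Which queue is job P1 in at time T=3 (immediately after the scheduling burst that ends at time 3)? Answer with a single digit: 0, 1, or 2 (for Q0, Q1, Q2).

Answer: 0

Derivation:
t=0-3: P1@Q0 runs 3, rem=4, I/O yield, promote→Q0. Q0=[P2,P3,P4,P1] Q1=[] Q2=[]
t=3-6: P2@Q0 runs 3, rem=9, quantum used, demote→Q1. Q0=[P3,P4,P1] Q1=[P2] Q2=[]
t=6-9: P3@Q0 runs 3, rem=7, I/O yield, promote→Q0. Q0=[P4,P1,P3] Q1=[P2] Q2=[]
t=9-12: P4@Q0 runs 3, rem=3, quantum used, demote→Q1. Q0=[P1,P3] Q1=[P2,P4] Q2=[]
t=12-15: P1@Q0 runs 3, rem=1, I/O yield, promote→Q0. Q0=[P3,P1] Q1=[P2,P4] Q2=[]
t=15-18: P3@Q0 runs 3, rem=4, I/O yield, promote→Q0. Q0=[P1,P3] Q1=[P2,P4] Q2=[]
t=18-19: P1@Q0 runs 1, rem=0, completes. Q0=[P3] Q1=[P2,P4] Q2=[]
t=19-22: P3@Q0 runs 3, rem=1, I/O yield, promote→Q0. Q0=[P3] Q1=[P2,P4] Q2=[]
t=22-23: P3@Q0 runs 1, rem=0, completes. Q0=[] Q1=[P2,P4] Q2=[]
t=23-27: P2@Q1 runs 4, rem=5, quantum used, demote→Q2. Q0=[] Q1=[P4] Q2=[P2]
t=27-30: P4@Q1 runs 3, rem=0, completes. Q0=[] Q1=[] Q2=[P2]
t=30-35: P2@Q2 runs 5, rem=0, completes. Q0=[] Q1=[] Q2=[]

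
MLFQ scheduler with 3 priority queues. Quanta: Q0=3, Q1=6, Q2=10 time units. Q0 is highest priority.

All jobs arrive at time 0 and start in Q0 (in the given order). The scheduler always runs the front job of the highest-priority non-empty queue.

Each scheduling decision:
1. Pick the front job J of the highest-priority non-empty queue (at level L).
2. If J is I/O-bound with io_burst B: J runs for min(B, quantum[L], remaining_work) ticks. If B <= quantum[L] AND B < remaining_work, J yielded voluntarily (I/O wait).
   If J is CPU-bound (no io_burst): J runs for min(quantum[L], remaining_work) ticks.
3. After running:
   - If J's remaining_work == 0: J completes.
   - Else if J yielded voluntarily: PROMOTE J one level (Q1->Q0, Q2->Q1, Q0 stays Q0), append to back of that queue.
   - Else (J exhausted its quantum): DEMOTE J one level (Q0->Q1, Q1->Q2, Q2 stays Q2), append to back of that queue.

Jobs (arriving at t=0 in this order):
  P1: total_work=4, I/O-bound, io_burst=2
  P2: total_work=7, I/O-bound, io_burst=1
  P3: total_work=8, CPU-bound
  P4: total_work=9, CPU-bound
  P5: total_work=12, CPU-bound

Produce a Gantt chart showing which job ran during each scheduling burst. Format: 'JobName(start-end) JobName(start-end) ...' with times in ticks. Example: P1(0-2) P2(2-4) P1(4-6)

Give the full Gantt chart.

t=0-2: P1@Q0 runs 2, rem=2, I/O yield, promote→Q0. Q0=[P2,P3,P4,P5,P1] Q1=[] Q2=[]
t=2-3: P2@Q0 runs 1, rem=6, I/O yield, promote→Q0. Q0=[P3,P4,P5,P1,P2] Q1=[] Q2=[]
t=3-6: P3@Q0 runs 3, rem=5, quantum used, demote→Q1. Q0=[P4,P5,P1,P2] Q1=[P3] Q2=[]
t=6-9: P4@Q0 runs 3, rem=6, quantum used, demote→Q1. Q0=[P5,P1,P2] Q1=[P3,P4] Q2=[]
t=9-12: P5@Q0 runs 3, rem=9, quantum used, demote→Q1. Q0=[P1,P2] Q1=[P3,P4,P5] Q2=[]
t=12-14: P1@Q0 runs 2, rem=0, completes. Q0=[P2] Q1=[P3,P4,P5] Q2=[]
t=14-15: P2@Q0 runs 1, rem=5, I/O yield, promote→Q0. Q0=[P2] Q1=[P3,P4,P5] Q2=[]
t=15-16: P2@Q0 runs 1, rem=4, I/O yield, promote→Q0. Q0=[P2] Q1=[P3,P4,P5] Q2=[]
t=16-17: P2@Q0 runs 1, rem=3, I/O yield, promote→Q0. Q0=[P2] Q1=[P3,P4,P5] Q2=[]
t=17-18: P2@Q0 runs 1, rem=2, I/O yield, promote→Q0. Q0=[P2] Q1=[P3,P4,P5] Q2=[]
t=18-19: P2@Q0 runs 1, rem=1, I/O yield, promote→Q0. Q0=[P2] Q1=[P3,P4,P5] Q2=[]
t=19-20: P2@Q0 runs 1, rem=0, completes. Q0=[] Q1=[P3,P4,P5] Q2=[]
t=20-25: P3@Q1 runs 5, rem=0, completes. Q0=[] Q1=[P4,P5] Q2=[]
t=25-31: P4@Q1 runs 6, rem=0, completes. Q0=[] Q1=[P5] Q2=[]
t=31-37: P5@Q1 runs 6, rem=3, quantum used, demote→Q2. Q0=[] Q1=[] Q2=[P5]
t=37-40: P5@Q2 runs 3, rem=0, completes. Q0=[] Q1=[] Q2=[]

Answer: P1(0-2) P2(2-3) P3(3-6) P4(6-9) P5(9-12) P1(12-14) P2(14-15) P2(15-16) P2(16-17) P2(17-18) P2(18-19) P2(19-20) P3(20-25) P4(25-31) P5(31-37) P5(37-40)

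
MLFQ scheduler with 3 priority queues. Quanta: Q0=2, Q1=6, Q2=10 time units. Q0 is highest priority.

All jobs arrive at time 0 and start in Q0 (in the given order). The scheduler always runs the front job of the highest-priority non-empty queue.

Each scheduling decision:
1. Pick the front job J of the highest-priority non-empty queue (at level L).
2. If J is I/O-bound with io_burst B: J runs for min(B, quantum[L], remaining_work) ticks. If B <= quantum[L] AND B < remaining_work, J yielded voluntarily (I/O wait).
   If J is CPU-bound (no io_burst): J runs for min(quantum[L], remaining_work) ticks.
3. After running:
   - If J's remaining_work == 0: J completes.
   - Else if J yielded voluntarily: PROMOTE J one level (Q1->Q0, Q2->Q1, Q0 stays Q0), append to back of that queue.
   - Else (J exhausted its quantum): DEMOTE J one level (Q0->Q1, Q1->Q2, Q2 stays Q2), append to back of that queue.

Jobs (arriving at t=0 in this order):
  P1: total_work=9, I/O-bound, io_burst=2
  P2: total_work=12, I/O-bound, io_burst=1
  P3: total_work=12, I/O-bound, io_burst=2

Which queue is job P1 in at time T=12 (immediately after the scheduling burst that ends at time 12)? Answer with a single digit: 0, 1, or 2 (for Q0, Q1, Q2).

t=0-2: P1@Q0 runs 2, rem=7, I/O yield, promote→Q0. Q0=[P2,P3,P1] Q1=[] Q2=[]
t=2-3: P2@Q0 runs 1, rem=11, I/O yield, promote→Q0. Q0=[P3,P1,P2] Q1=[] Q2=[]
t=3-5: P3@Q0 runs 2, rem=10, I/O yield, promote→Q0. Q0=[P1,P2,P3] Q1=[] Q2=[]
t=5-7: P1@Q0 runs 2, rem=5, I/O yield, promote→Q0. Q0=[P2,P3,P1] Q1=[] Q2=[]
t=7-8: P2@Q0 runs 1, rem=10, I/O yield, promote→Q0. Q0=[P3,P1,P2] Q1=[] Q2=[]
t=8-10: P3@Q0 runs 2, rem=8, I/O yield, promote→Q0. Q0=[P1,P2,P3] Q1=[] Q2=[]
t=10-12: P1@Q0 runs 2, rem=3, I/O yield, promote→Q0. Q0=[P2,P3,P1] Q1=[] Q2=[]
t=12-13: P2@Q0 runs 1, rem=9, I/O yield, promote→Q0. Q0=[P3,P1,P2] Q1=[] Q2=[]
t=13-15: P3@Q0 runs 2, rem=6, I/O yield, promote→Q0. Q0=[P1,P2,P3] Q1=[] Q2=[]
t=15-17: P1@Q0 runs 2, rem=1, I/O yield, promote→Q0. Q0=[P2,P3,P1] Q1=[] Q2=[]
t=17-18: P2@Q0 runs 1, rem=8, I/O yield, promote→Q0. Q0=[P3,P1,P2] Q1=[] Q2=[]
t=18-20: P3@Q0 runs 2, rem=4, I/O yield, promote→Q0. Q0=[P1,P2,P3] Q1=[] Q2=[]
t=20-21: P1@Q0 runs 1, rem=0, completes. Q0=[P2,P3] Q1=[] Q2=[]
t=21-22: P2@Q0 runs 1, rem=7, I/O yield, promote→Q0. Q0=[P3,P2] Q1=[] Q2=[]
t=22-24: P3@Q0 runs 2, rem=2, I/O yield, promote→Q0. Q0=[P2,P3] Q1=[] Q2=[]
t=24-25: P2@Q0 runs 1, rem=6, I/O yield, promote→Q0. Q0=[P3,P2] Q1=[] Q2=[]
t=25-27: P3@Q0 runs 2, rem=0, completes. Q0=[P2] Q1=[] Q2=[]
t=27-28: P2@Q0 runs 1, rem=5, I/O yield, promote→Q0. Q0=[P2] Q1=[] Q2=[]
t=28-29: P2@Q0 runs 1, rem=4, I/O yield, promote→Q0. Q0=[P2] Q1=[] Q2=[]
t=29-30: P2@Q0 runs 1, rem=3, I/O yield, promote→Q0. Q0=[P2] Q1=[] Q2=[]
t=30-31: P2@Q0 runs 1, rem=2, I/O yield, promote→Q0. Q0=[P2] Q1=[] Q2=[]
t=31-32: P2@Q0 runs 1, rem=1, I/O yield, promote→Q0. Q0=[P2] Q1=[] Q2=[]
t=32-33: P2@Q0 runs 1, rem=0, completes. Q0=[] Q1=[] Q2=[]

Answer: 0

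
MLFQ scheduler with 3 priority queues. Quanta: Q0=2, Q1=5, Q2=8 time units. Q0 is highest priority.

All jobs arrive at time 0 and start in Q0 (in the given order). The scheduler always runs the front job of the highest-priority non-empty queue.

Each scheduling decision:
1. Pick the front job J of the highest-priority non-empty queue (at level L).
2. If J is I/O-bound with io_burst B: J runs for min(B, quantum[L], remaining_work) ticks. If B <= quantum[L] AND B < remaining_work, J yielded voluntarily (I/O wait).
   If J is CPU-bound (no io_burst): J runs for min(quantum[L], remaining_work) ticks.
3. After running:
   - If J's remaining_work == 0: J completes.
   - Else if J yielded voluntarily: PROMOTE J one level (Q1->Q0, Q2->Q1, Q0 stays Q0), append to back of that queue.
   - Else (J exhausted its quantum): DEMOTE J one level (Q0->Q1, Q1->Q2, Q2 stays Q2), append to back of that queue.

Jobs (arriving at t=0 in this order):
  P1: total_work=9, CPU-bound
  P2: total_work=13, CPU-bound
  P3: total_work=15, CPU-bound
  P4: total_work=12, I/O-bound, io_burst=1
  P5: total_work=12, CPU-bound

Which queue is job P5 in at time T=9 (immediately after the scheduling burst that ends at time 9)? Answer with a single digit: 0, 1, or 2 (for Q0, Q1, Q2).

Answer: 1

Derivation:
t=0-2: P1@Q0 runs 2, rem=7, quantum used, demote→Q1. Q0=[P2,P3,P4,P5] Q1=[P1] Q2=[]
t=2-4: P2@Q0 runs 2, rem=11, quantum used, demote→Q1. Q0=[P3,P4,P5] Q1=[P1,P2] Q2=[]
t=4-6: P3@Q0 runs 2, rem=13, quantum used, demote→Q1. Q0=[P4,P5] Q1=[P1,P2,P3] Q2=[]
t=6-7: P4@Q0 runs 1, rem=11, I/O yield, promote→Q0. Q0=[P5,P4] Q1=[P1,P2,P3] Q2=[]
t=7-9: P5@Q0 runs 2, rem=10, quantum used, demote→Q1. Q0=[P4] Q1=[P1,P2,P3,P5] Q2=[]
t=9-10: P4@Q0 runs 1, rem=10, I/O yield, promote→Q0. Q0=[P4] Q1=[P1,P2,P3,P5] Q2=[]
t=10-11: P4@Q0 runs 1, rem=9, I/O yield, promote→Q0. Q0=[P4] Q1=[P1,P2,P3,P5] Q2=[]
t=11-12: P4@Q0 runs 1, rem=8, I/O yield, promote→Q0. Q0=[P4] Q1=[P1,P2,P3,P5] Q2=[]
t=12-13: P4@Q0 runs 1, rem=7, I/O yield, promote→Q0. Q0=[P4] Q1=[P1,P2,P3,P5] Q2=[]
t=13-14: P4@Q0 runs 1, rem=6, I/O yield, promote→Q0. Q0=[P4] Q1=[P1,P2,P3,P5] Q2=[]
t=14-15: P4@Q0 runs 1, rem=5, I/O yield, promote→Q0. Q0=[P4] Q1=[P1,P2,P3,P5] Q2=[]
t=15-16: P4@Q0 runs 1, rem=4, I/O yield, promote→Q0. Q0=[P4] Q1=[P1,P2,P3,P5] Q2=[]
t=16-17: P4@Q0 runs 1, rem=3, I/O yield, promote→Q0. Q0=[P4] Q1=[P1,P2,P3,P5] Q2=[]
t=17-18: P4@Q0 runs 1, rem=2, I/O yield, promote→Q0. Q0=[P4] Q1=[P1,P2,P3,P5] Q2=[]
t=18-19: P4@Q0 runs 1, rem=1, I/O yield, promote→Q0. Q0=[P4] Q1=[P1,P2,P3,P5] Q2=[]
t=19-20: P4@Q0 runs 1, rem=0, completes. Q0=[] Q1=[P1,P2,P3,P5] Q2=[]
t=20-25: P1@Q1 runs 5, rem=2, quantum used, demote→Q2. Q0=[] Q1=[P2,P3,P5] Q2=[P1]
t=25-30: P2@Q1 runs 5, rem=6, quantum used, demote→Q2. Q0=[] Q1=[P3,P5] Q2=[P1,P2]
t=30-35: P3@Q1 runs 5, rem=8, quantum used, demote→Q2. Q0=[] Q1=[P5] Q2=[P1,P2,P3]
t=35-40: P5@Q1 runs 5, rem=5, quantum used, demote→Q2. Q0=[] Q1=[] Q2=[P1,P2,P3,P5]
t=40-42: P1@Q2 runs 2, rem=0, completes. Q0=[] Q1=[] Q2=[P2,P3,P5]
t=42-48: P2@Q2 runs 6, rem=0, completes. Q0=[] Q1=[] Q2=[P3,P5]
t=48-56: P3@Q2 runs 8, rem=0, completes. Q0=[] Q1=[] Q2=[P5]
t=56-61: P5@Q2 runs 5, rem=0, completes. Q0=[] Q1=[] Q2=[]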